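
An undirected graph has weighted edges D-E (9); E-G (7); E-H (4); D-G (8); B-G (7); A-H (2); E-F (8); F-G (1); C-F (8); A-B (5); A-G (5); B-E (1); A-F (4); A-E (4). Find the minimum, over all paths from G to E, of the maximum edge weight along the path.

Checking several routes:
G-F-A-E: max(1, 4, 4) = 4
G-A-H-E: max(5, 2, 4) = 5
G-A-E: max(5, 4) = 5
G-F-A-H-E: max(1, 4, 2, 4) = 4
Best route has worst link 4.

4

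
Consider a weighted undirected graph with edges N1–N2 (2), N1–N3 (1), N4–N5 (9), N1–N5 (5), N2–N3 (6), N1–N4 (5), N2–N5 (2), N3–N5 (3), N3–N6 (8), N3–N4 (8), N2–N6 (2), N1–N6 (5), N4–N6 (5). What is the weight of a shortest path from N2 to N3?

Checking several routes:
N2 → N3: 6
N2 → N1 → N3: 2 + 1 = 3
N2 → N5 → N1 → N3: 2 + 5 + 1 = 8
N2 → N6 → N1 → N3: 2 + 5 + 1 = 8
N2 → N5 → N3: 2 + 3 = 5
Shortest: 3.

3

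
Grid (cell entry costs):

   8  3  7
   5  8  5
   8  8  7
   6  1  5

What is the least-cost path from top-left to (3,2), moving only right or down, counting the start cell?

Path [0,0] -> [0,1] -> [1,1] -> [2,1] -> [3,1] -> [3,2]: 8 + 3 + 8 + 8 + 1 + 5 = 33.
For comparison, the top-then-right route costs 35.

33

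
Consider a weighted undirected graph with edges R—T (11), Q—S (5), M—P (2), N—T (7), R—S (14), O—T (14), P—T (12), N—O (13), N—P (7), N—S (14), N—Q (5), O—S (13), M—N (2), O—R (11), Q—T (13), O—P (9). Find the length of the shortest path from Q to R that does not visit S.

Comparing a few candidate routes:
Q - N - O - R: 5 + 13 + 11 = 29
Q - N - M - P - O - R: 5 + 2 + 2 + 9 + 11 = 29
Q - T - R: 13 + 11 = 24
Q - N - T - R: 5 + 7 + 11 = 23
Q - N - P - O - R: 5 + 7 + 9 + 11 = 32
The minimum is 23.

23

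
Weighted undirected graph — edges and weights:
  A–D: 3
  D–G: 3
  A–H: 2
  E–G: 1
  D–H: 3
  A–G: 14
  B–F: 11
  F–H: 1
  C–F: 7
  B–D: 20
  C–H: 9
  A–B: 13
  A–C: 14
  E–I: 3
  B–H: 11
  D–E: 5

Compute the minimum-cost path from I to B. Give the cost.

A few of the I→B routes:
I - E - G - D - H - B: 3 + 1 + 3 + 3 + 11 = 21
I - E - G - D - A - B: 3 + 1 + 3 + 3 + 13 = 23
I - E - D - H - B: 3 + 5 + 3 + 11 = 22
I - E - G - D - H - F - B: 3 + 1 + 3 + 3 + 1 + 11 = 22
The minimum is 21.

21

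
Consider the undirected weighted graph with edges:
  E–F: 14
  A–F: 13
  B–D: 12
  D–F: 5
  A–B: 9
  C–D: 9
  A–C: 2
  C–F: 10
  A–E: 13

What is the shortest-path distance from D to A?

Comparing a few candidate routes:
D→C→F→A: 9 + 10 + 13 = 32
D→C→A: 9 + 2 = 11
D→F→A: 5 + 13 = 18
D→B→A: 12 + 9 = 21
D→F→C→A: 5 + 10 + 2 = 17
Best route has total 11.

11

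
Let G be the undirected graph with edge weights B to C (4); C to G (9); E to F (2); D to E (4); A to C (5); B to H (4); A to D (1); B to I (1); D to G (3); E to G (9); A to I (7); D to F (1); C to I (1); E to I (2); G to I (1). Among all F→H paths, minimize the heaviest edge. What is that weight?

4

Some routes from F to H:
F-E-D-G-I-C-B-H: max(2, 4, 3, 1, 1, 4, 4) = 4
F-E-D-G-I-B-H: max(2, 4, 3, 1, 1, 4) = 4
F-D-E-I-C-B-H: max(1, 4, 2, 1, 4, 4) = 4
F-D-E-I-B-H: max(1, 4, 2, 1, 4) = 4
F-D-G-I-C-B-H: max(1, 3, 1, 1, 4, 4) = 4
F-D-G-I-B-H: max(1, 3, 1, 1, 4) = 4
The minimum achievable maximum is 4.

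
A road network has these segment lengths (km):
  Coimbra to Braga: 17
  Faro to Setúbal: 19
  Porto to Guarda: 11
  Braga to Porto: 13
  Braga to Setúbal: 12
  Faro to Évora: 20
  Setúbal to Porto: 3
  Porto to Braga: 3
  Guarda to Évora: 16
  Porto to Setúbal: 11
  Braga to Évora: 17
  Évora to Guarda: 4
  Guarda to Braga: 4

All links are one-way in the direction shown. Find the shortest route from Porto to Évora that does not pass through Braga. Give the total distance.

27

Routes from Porto to Évora avoiding Braga:
Porto-Guarda-Évora: 11 + 16 = 27
The minimum is 27 km.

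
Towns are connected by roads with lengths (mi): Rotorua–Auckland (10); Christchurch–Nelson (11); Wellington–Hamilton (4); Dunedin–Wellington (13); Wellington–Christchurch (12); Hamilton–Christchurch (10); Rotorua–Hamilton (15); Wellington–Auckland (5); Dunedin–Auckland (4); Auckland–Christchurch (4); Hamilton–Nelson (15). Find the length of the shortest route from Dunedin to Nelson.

19

Some routes from Dunedin to Nelson:
Dunedin → Auckland → Wellington → Hamilton → Nelson: 4 + 5 + 4 + 15 = 28
Dunedin → Auckland → Wellington → Christchurch → Nelson: 4 + 5 + 12 + 11 = 32
Dunedin → Wellington → Hamilton → Nelson: 13 + 4 + 15 = 32
Dunedin → Auckland → Christchurch → Nelson: 4 + 4 + 11 = 19
Dunedin → Auckland → Christchurch → Hamilton → Nelson: 4 + 4 + 10 + 15 = 33
The minimum is 19 mi.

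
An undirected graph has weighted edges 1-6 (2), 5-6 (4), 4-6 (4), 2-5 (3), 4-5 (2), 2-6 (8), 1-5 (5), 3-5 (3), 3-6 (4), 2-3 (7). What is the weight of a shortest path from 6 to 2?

Some routes from 6 to 2:
6 - 3 - 5 - 2: 4 + 3 + 3 = 10
6 - 3 - 2: 4 + 7 = 11
6 - 4 - 5 - 2: 4 + 2 + 3 = 9
6 - 2: 8
6 - 1 - 5 - 2: 2 + 5 + 3 = 10
6 - 5 - 2: 4 + 3 = 7
Best route has total 7.

7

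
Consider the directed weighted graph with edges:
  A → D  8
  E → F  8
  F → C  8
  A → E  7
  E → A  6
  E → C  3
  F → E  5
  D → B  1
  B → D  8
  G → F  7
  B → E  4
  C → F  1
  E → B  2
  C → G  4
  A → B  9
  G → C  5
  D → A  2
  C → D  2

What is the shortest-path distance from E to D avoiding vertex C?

Paths from E to D avoiding C:
E -> A -> D: 6 + 8 = 14
E -> B -> D: 2 + 8 = 10
E -> A -> B -> D: 6 + 9 + 8 = 23
Best route has total 10.

10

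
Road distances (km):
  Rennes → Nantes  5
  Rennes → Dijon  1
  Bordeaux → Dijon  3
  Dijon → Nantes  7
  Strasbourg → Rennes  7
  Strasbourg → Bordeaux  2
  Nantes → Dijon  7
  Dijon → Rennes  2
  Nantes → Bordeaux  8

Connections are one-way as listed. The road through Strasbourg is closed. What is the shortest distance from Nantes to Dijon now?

7

Routes from Nantes to Dijon avoiding Strasbourg:
Nantes -> Bordeaux -> Dijon: 8 + 3 = 11
Nantes -> Dijon: 7
Shortest: 7 km.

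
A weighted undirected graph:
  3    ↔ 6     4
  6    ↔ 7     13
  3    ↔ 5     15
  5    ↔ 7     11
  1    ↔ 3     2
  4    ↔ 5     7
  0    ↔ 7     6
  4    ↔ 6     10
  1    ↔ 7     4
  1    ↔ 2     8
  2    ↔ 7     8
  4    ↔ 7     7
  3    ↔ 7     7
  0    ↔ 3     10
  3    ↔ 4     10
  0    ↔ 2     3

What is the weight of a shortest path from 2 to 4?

Some routes from 2 to 4:
2 → 1 → 7 → 4: 8 + 4 + 7 = 19
2 → 0 → 7 → 4: 3 + 6 + 7 = 16
2 → 7 → 4: 8 + 7 = 15
Best route has total 15.

15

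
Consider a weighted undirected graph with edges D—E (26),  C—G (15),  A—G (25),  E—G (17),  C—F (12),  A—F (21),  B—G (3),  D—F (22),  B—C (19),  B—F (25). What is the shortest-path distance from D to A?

Comparing a few candidate routes:
D → F → C → G → A: 22 + 12 + 15 + 25 = 74
D → F → B → G → A: 22 + 25 + 3 + 25 = 75
D → E → G → A: 26 + 17 + 25 = 68
D → F → A: 22 + 21 = 43
D → F → C → B → G → A: 22 + 12 + 19 + 3 + 25 = 81
The minimum is 43.

43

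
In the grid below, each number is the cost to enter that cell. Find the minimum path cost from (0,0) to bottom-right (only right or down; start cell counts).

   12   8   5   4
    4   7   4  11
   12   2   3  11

Path r0c0→r1c0→r1c1→r2c1→r2c2→r2c3: 12 + 4 + 7 + 2 + 3 + 11 = 39.

39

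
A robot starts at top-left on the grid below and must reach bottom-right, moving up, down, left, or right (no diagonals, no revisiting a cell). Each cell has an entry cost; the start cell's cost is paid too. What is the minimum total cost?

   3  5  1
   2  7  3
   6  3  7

19

Take [0,0] → [0,1] → [0,2] → [1,2] → [2,2] for a total of 3 + 5 + 1 + 3 + 7 = 19.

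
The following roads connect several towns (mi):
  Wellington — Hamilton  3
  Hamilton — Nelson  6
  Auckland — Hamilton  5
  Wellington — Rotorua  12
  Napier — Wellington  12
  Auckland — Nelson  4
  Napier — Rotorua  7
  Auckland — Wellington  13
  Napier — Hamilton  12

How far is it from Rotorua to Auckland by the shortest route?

Comparing a few candidate routes:
Rotorua - Wellington - Hamilton - Auckland: 12 + 3 + 5 = 20
Rotorua - Wellington - Auckland: 12 + 13 = 25
Rotorua - Napier - Hamilton - Auckland: 7 + 12 + 5 = 24
Rotorua - Wellington - Hamilton - Nelson - Auckland: 12 + 3 + 6 + 4 = 25
Best route has total 20 mi.

20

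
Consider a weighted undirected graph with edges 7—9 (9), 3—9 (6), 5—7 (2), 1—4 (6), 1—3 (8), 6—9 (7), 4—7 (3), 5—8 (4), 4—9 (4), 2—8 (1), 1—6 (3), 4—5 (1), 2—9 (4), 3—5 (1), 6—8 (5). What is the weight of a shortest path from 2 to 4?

Comparing a few candidate routes:
2 -> 8 -> 5 -> 4: 1 + 4 + 1 = 6
2 -> 9 -> 4: 4 + 4 = 8
2 -> 8 -> 5 -> 7 -> 4: 1 + 4 + 2 + 3 = 10
2 -> 9 -> 3 -> 5 -> 4: 4 + 6 + 1 + 1 = 12
The minimum is 6.

6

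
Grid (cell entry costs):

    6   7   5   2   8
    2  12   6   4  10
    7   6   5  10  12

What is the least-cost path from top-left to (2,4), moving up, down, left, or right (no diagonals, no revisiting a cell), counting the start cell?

46

Cheapest: (0,0) (0,1) (0,2) (0,3) (1,3) (1,4) (2,4)
  6 + 7 + 5 + 2 + 4 + 10 + 12 = 46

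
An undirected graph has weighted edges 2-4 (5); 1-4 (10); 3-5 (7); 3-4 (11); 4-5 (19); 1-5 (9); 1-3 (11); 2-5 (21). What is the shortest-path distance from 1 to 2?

Comparing a few candidate routes:
1 - 4 - 2: 10 + 5 = 15
1 - 5 - 2: 9 + 21 = 30
1 - 3 - 4 - 2: 11 + 11 + 5 = 27
The minimum is 15.

15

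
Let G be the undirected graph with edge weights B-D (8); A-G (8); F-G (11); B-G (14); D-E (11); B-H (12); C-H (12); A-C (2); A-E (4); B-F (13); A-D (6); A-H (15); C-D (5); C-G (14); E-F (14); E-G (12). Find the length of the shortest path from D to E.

10

Checking several routes:
D→A→E: 6 + 4 = 10
D→C→A→E: 5 + 2 + 4 = 11
D→E: 11
Best route has total 10.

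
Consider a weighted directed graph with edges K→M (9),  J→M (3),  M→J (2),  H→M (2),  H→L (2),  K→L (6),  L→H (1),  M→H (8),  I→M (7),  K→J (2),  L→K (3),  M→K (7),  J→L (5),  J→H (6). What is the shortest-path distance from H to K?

5

Paths from H to K:
H - M - K: 2 + 7 = 9
H - M - J - L - K: 2 + 2 + 5 + 3 = 12
H - L - K: 2 + 3 = 5
The minimum is 5.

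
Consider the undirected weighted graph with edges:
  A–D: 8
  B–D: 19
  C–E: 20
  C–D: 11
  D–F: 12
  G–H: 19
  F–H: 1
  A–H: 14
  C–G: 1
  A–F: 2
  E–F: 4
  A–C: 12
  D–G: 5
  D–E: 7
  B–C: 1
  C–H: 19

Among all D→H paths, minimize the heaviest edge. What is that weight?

7

Comparing a few candidate routes:
D-G-C-A-F-H: max(5, 1, 12, 2, 1) = 12
D-C-A-F-H: max(11, 12, 2, 1) = 12
D-A-F-H: max(8, 2, 1) = 8
D-F-H: max(12, 1) = 12
D-E-F-H: max(7, 4, 1) = 7
D-A-H: max(8, 14) = 14
Best route has worst link 7.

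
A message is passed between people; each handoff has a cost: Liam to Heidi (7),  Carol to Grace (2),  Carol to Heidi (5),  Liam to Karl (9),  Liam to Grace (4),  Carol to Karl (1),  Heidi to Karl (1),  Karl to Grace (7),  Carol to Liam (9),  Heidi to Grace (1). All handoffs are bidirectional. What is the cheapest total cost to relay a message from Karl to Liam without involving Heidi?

7

Checking several routes:
Karl→Carol→Grace→Liam: 1 + 2 + 4 = 7
Karl→Liam: 9
Karl→Carol→Liam: 1 + 9 = 10
Best route has total 7.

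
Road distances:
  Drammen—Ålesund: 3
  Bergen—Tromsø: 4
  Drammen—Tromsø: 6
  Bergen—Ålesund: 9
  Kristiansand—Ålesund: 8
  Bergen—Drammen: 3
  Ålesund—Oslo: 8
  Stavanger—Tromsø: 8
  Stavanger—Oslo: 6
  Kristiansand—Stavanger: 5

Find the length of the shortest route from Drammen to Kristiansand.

11

Checking several routes:
Drammen -> Ålesund -> Kristiansand: 3 + 8 = 11
Drammen -> Tromsø -> Stavanger -> Kristiansand: 6 + 8 + 5 = 19
Drammen -> Bergen -> Ålesund -> Kristiansand: 3 + 9 + 8 = 20
The minimum is 11.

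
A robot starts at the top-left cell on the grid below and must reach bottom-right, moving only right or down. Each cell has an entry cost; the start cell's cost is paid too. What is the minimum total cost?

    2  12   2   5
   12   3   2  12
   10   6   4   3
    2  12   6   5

Best path: (0,0)→(0,1)→(0,2)→(1,2)→(2,2)→(2,3)→(3,3)
Cost: 2 + 12 + 2 + 2 + 4 + 3 + 5 = 30

30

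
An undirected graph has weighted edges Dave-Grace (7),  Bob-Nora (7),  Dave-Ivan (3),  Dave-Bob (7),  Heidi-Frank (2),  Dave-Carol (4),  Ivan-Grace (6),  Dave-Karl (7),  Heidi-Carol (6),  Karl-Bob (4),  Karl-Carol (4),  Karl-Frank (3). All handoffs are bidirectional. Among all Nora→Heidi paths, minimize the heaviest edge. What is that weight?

Comparing a few candidate routes:
Nora - Bob - Dave - Karl - Frank - Heidi: max(7, 7, 7, 3, 2) = 7
Nora - Bob - Dave - Karl - Carol - Heidi: max(7, 7, 7, 4, 6) = 7
Nora - Bob - Karl - Carol - Heidi: max(7, 4, 4, 6) = 7
Nora - Bob - Dave - Carol - Heidi: max(7, 7, 4, 6) = 7
Nora - Bob - Dave - Carol - Karl - Frank - Heidi: max(7, 7, 4, 4, 3, 2) = 7
Best route has worst link 7.

7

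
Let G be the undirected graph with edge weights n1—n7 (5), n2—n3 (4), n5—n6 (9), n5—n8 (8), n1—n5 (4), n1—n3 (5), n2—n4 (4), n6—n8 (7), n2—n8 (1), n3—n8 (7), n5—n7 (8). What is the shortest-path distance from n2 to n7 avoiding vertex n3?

17

Routes from n2 to n7 avoiding n3:
n2-n8-n5-n1-n7: 1 + 8 + 4 + 5 = 18
n2-n8-n5-n7: 1 + 8 + 8 = 17
n2-n8-n6-n5-n1-n7: 1 + 7 + 9 + 4 + 5 = 26
n2-n8-n6-n5-n7: 1 + 7 + 9 + 8 = 25
The minimum is 17.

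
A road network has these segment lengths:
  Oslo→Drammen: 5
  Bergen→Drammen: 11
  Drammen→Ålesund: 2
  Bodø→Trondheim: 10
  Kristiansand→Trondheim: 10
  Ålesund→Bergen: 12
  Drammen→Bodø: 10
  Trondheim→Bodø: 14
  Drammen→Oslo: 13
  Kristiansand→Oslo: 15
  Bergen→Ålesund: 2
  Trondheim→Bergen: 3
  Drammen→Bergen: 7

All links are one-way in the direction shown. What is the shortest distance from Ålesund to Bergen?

Candidate routes:
Ålesund → Bergen: 12
Best route has total 12.

12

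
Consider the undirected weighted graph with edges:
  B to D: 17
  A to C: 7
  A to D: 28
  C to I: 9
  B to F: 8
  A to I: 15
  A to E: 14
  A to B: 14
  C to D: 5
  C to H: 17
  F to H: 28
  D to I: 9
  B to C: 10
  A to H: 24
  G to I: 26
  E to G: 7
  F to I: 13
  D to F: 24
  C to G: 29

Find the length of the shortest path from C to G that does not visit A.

29

Comparing a few candidate routes:
C - B - F - I - G: 10 + 8 + 13 + 26 = 57
C - I - G: 9 + 26 = 35
C - G: 29
C - D - I - G: 5 + 9 + 26 = 40
C - B - D - I - G: 10 + 17 + 9 + 26 = 62
The minimum is 29.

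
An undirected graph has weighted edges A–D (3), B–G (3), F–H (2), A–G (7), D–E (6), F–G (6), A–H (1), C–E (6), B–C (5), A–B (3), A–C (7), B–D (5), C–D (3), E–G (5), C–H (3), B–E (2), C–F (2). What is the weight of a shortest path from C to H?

3

Comparing a few candidate routes:
C - A - H: 7 + 1 = 8
C - E - B - A - H: 6 + 2 + 3 + 1 = 12
C - H: 3
C - F - H: 2 + 2 = 4
C - D - A - H: 3 + 3 + 1 = 7
C - B - A - H: 5 + 3 + 1 = 9
Shortest: 3.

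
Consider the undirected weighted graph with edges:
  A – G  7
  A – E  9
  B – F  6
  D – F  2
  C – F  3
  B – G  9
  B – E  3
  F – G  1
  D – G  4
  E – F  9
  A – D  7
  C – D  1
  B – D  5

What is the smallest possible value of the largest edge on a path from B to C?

5

A few of the B→C routes:
B→F→C: max(6, 3) = 6
B→F→D→C: max(6, 2, 1) = 6
B→D→F→C: max(5, 2, 3) = 5
B→D→G→F→C: max(5, 4, 1, 3) = 5
B→F→G→D→C: max(6, 1, 4, 1) = 6
B→D→C: max(5, 1) = 5
The minimum achievable maximum is 5.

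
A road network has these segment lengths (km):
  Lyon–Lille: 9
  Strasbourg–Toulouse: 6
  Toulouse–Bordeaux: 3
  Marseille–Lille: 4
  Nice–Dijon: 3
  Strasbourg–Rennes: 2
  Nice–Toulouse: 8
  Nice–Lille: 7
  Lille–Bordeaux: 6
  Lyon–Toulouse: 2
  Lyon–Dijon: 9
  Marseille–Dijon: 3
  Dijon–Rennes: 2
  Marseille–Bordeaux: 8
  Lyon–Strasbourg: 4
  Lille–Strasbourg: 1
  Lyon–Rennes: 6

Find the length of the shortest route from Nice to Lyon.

A few of the Nice→Lyon routes:
Nice → Dijon → Rennes → Lyon: 3 + 2 + 6 = 11
Nice → Dijon → Rennes → Strasbourg → Lyon: 3 + 2 + 2 + 4 = 11
Nice → Toulouse → Lyon: 8 + 2 = 10
Best route has total 10 km.

10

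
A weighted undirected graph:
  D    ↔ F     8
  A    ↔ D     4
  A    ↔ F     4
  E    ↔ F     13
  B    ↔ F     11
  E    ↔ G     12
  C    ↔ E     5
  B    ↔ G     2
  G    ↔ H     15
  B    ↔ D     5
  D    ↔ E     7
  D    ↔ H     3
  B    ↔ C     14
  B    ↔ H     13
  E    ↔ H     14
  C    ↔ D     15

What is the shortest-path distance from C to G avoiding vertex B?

17

A few of the C→G routes:
C - E - G: 5 + 12 = 17
C - D - H - G: 15 + 3 + 15 = 33
C - E - H - G: 5 + 14 + 15 = 34
C - E - D - H - G: 5 + 7 + 3 + 15 = 30
Best route has total 17.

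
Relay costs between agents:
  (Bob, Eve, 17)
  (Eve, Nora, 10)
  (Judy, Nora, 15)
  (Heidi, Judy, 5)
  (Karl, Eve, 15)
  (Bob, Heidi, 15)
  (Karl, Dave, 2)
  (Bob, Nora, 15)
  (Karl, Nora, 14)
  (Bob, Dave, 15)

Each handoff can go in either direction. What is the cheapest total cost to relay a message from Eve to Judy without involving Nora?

Candidate routes:
Eve → Karl → Dave → Bob → Heidi → Judy: 15 + 2 + 15 + 15 + 5 = 52
Eve → Bob → Heidi → Judy: 17 + 15 + 5 = 37
Best route has total 37.

37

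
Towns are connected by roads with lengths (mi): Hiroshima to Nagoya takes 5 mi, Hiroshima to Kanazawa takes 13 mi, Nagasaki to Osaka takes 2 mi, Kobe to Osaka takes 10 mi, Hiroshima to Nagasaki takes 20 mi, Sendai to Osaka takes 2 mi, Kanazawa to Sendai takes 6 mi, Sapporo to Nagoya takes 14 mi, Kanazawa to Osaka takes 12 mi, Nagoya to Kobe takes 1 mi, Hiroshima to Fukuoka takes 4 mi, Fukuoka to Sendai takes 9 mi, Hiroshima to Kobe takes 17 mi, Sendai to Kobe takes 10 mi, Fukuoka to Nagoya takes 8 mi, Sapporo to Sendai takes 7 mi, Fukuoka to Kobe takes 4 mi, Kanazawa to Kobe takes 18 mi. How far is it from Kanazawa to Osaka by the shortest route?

8

Comparing a few candidate routes:
Kanazawa - Hiroshima - Fukuoka - Sendai - Osaka: 13 + 4 + 9 + 2 = 28
Kanazawa - Sendai - Kobe - Osaka: 6 + 10 + 10 = 26
Kanazawa - Sendai - Osaka: 6 + 2 = 8
Kanazawa - Sendai - Fukuoka - Kobe - Osaka: 6 + 9 + 4 + 10 = 29
Kanazawa - Osaka: 12
Kanazawa - Kobe - Osaka: 18 + 10 = 28
Best route has total 8 mi.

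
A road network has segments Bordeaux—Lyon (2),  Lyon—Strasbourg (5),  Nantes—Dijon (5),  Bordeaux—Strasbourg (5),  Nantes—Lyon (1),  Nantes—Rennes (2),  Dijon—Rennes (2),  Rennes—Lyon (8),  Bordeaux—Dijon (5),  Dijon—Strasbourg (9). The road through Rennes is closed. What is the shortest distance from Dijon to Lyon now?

Checking several routes:
Dijon - Strasbourg - Lyon: 9 + 5 = 14
Dijon - Bordeaux - Lyon: 5 + 2 = 7
Dijon - Bordeaux - Strasbourg - Lyon: 5 + 5 + 5 = 15
Dijon - Nantes - Lyon: 5 + 1 = 6
Shortest: 6.

6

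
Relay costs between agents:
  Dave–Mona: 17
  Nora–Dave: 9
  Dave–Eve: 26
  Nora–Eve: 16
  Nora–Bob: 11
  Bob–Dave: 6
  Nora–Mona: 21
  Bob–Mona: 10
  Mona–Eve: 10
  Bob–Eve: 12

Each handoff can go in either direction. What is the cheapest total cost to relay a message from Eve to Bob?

A few of the Eve→Bob routes:
Eve→Nora→Dave→Bob: 16 + 9 + 6 = 31
Eve→Dave→Bob: 26 + 6 = 32
Eve→Nora→Bob: 16 + 11 = 27
Eve→Mona→Dave→Bob: 10 + 17 + 6 = 33
Eve→Mona→Bob: 10 + 10 = 20
Eve→Bob: 12
Shortest: 12.

12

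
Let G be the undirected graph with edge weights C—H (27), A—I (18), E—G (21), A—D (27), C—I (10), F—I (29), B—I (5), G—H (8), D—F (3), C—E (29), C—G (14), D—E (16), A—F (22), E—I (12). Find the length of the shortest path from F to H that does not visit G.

Comparing a few candidate routes:
F→D→A→I→C→H: 3 + 27 + 18 + 10 + 27 = 85
F→I→C→H: 29 + 10 + 27 = 66
F→A→I→C→H: 22 + 18 + 10 + 27 = 77
F→D→E→C→H: 3 + 16 + 29 + 27 = 75
F→D→E→I→C→H: 3 + 16 + 12 + 10 + 27 = 68
Shortest: 66.

66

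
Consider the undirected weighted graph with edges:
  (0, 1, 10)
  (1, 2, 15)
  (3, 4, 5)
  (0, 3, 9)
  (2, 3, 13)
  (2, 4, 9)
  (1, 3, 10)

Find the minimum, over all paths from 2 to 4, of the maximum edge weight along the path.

Candidate routes:
2 -> 1 -> 0 -> 3 -> 4: max(15, 10, 9, 5) = 15
2 -> 3 -> 4: max(13, 5) = 13
2 -> 1 -> 3 -> 4: max(15, 10, 5) = 15
2 -> 4: max(9) = 9
The minimum achievable maximum is 9.

9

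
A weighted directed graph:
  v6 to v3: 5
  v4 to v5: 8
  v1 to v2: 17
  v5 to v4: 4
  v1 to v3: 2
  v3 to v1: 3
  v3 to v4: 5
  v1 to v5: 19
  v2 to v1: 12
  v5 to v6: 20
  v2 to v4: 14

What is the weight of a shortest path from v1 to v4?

Routes from v1 to v4:
v1-v3-v4: 2 + 5 = 7
v1-v5-v4: 19 + 4 = 23
v1-v5-v6-v3-v4: 19 + 20 + 5 + 5 = 49
v1-v2-v4: 17 + 14 = 31
Shortest: 7.

7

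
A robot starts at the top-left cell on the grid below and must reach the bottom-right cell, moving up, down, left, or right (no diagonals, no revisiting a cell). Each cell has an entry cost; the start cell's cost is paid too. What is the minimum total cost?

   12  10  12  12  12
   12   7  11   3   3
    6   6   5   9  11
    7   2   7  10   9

Cheapest: (0,0) -> (0,1) -> (1,1) -> (2,1) -> (3,1) -> (3,2) -> (3,3) -> (3,4)
  12 + 10 + 7 + 6 + 2 + 7 + 10 + 9 = 63

63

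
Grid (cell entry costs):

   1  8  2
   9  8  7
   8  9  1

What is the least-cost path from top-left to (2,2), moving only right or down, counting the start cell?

19

Take (0,0) (0,1) (0,2) (1,2) (2,2) for a total of 1 + 8 + 2 + 7 + 1 = 19.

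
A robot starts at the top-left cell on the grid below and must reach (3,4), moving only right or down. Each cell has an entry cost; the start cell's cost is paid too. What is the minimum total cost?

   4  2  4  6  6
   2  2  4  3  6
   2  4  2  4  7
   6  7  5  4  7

29

Path r0c0 r0c1 r1c1 r1c2 r2c2 r2c3 r3c3 r3c4: 4 + 2 + 2 + 4 + 2 + 4 + 4 + 7 = 29.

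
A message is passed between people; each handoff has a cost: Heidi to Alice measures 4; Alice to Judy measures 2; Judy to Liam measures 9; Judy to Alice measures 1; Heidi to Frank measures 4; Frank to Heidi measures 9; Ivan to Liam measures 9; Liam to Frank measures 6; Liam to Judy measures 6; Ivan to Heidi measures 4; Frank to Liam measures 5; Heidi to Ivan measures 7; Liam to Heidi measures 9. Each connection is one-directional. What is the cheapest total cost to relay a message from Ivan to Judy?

10

Paths from Ivan to Judy:
Ivan -> Liam -> Frank -> Heidi -> Alice -> Judy: 9 + 6 + 9 + 4 + 2 = 30
Ivan -> Liam -> Heidi -> Alice -> Judy: 9 + 9 + 4 + 2 = 24
Ivan -> Liam -> Judy: 9 + 6 = 15
Ivan -> Heidi -> Frank -> Liam -> Judy: 4 + 4 + 5 + 6 = 19
Ivan -> Heidi -> Alice -> Judy: 4 + 4 + 2 = 10
The minimum is 10.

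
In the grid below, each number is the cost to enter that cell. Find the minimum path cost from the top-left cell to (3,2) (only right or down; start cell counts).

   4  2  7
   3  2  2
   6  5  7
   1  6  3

20

Path r0c0 r0c1 r1c1 r1c2 r2c2 r3c2: 4 + 2 + 2 + 2 + 7 + 3 = 20.
For comparison, the top-then-right route costs 25.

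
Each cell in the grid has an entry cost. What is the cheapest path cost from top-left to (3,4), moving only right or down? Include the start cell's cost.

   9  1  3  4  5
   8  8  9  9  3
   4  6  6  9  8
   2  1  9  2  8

41

Path r0c0 r0c1 r0c2 r0c3 r0c4 r1c4 r2c4 r3c4: 9 + 1 + 3 + 4 + 5 + 3 + 8 + 8 = 41.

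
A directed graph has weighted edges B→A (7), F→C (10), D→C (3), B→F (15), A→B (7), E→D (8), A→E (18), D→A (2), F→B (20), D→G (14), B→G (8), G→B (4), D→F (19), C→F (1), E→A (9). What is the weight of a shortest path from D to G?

14

Routes from D to G:
D-G: 14
D-C-F-B-G: 3 + 1 + 20 + 8 = 32
D-A-B-G: 2 + 7 + 8 = 17
D-F-B-G: 19 + 20 + 8 = 47
The minimum is 14.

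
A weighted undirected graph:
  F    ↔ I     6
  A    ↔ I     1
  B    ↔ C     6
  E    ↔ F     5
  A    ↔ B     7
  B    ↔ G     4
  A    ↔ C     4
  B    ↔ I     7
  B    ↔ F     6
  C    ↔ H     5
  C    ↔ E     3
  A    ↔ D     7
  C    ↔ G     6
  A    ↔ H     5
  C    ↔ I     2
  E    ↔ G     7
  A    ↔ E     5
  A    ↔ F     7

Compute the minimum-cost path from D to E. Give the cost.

Some routes from D to E:
D-A-C-E: 7 + 4 + 3 = 14
D-A-E: 7 + 5 = 12
D-A-I-C-E: 7 + 1 + 2 + 3 = 13
D-A-I-F-E: 7 + 1 + 6 + 5 = 19
Best route has total 12.

12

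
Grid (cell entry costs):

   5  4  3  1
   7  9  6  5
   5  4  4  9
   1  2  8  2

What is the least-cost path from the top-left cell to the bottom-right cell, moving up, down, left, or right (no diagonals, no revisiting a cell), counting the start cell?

Cheapest: r0c0 → r0c1 → r0c2 → r0c3 → r1c3 → r2c3 → r3c3
  5 + 4 + 3 + 1 + 5 + 9 + 2 = 29

29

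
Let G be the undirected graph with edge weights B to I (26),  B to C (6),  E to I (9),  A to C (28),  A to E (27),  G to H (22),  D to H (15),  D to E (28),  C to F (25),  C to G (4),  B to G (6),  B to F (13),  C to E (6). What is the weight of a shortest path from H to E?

32

Some routes from H to E:
H → D → E: 15 + 28 = 43
H → G → C → E: 22 + 4 + 6 = 32
H → G → B → C → E: 22 + 6 + 6 + 6 = 40
Shortest: 32.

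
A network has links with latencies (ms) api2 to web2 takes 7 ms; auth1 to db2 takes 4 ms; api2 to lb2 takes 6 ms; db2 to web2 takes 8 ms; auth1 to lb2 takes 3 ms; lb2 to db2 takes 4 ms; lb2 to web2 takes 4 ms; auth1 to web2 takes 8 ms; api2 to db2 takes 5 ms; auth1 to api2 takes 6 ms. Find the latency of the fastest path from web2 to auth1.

7

Checking several routes:
web2 → api2 → auth1: 7 + 6 = 13
web2 → auth1: 8
web2 → lb2 → auth1: 4 + 3 = 7
web2 → lb2 → db2 → auth1: 4 + 4 + 4 = 12
web2 → db2 → auth1: 8 + 4 = 12
The minimum is 7 ms.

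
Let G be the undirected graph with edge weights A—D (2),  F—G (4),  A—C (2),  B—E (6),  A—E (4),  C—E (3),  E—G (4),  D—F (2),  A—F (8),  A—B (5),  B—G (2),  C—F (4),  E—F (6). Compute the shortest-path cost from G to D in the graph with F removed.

9

Comparing a few candidate routes:
G-B-E-A-D: 2 + 6 + 4 + 2 = 14
G-E-A-D: 4 + 4 + 2 = 10
G-B-A-D: 2 + 5 + 2 = 9
G-E-C-A-D: 4 + 3 + 2 + 2 = 11
The minimum is 9.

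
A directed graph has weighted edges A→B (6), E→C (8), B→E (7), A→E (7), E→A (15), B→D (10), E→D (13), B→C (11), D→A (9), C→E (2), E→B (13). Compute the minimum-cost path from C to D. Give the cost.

15

Paths from C to D:
C → E → D: 2 + 13 = 15
C → E → A → B → D: 2 + 15 + 6 + 10 = 33
C → E → B → D: 2 + 13 + 10 = 25
The minimum is 15.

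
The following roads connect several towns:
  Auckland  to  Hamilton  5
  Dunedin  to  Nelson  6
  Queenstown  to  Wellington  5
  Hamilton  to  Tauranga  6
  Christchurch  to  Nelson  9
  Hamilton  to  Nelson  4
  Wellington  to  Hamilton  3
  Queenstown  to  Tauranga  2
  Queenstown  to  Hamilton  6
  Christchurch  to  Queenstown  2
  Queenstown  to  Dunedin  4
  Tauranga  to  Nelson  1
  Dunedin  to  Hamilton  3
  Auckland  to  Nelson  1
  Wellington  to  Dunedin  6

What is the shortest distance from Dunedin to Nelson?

6

Checking several routes:
Dunedin→Nelson: 6
Dunedin→Hamilton→Auckland→Nelson: 3 + 5 + 1 = 9
Dunedin→Queenstown→Tauranga→Nelson: 4 + 2 + 1 = 7
Dunedin→Hamilton→Nelson: 3 + 4 = 7
Shortest: 6.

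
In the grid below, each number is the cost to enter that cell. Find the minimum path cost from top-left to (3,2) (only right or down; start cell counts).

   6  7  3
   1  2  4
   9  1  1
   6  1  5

Cheapest: [0,0]→[1,0]→[1,1]→[2,1]→[2,2]→[3,2]
  6 + 1 + 2 + 1 + 1 + 5 = 16

16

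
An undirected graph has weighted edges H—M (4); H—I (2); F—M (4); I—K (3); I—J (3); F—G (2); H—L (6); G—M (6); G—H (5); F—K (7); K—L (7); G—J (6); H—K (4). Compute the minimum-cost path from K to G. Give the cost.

Checking several routes:
K→F→G: 7 + 2 = 9
K→I→H→G: 3 + 2 + 5 = 10
K→H→G: 4 + 5 = 9
Best route has total 9.

9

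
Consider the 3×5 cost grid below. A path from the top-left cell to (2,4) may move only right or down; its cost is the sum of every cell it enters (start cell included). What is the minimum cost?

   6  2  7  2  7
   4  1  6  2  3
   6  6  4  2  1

20

Take r0c0→r0c1→r1c1→r1c2→r1c3→r2c3→r2c4 for a total of 6 + 2 + 1 + 6 + 2 + 2 + 1 = 20.
For comparison, the top-then-right route costs 28.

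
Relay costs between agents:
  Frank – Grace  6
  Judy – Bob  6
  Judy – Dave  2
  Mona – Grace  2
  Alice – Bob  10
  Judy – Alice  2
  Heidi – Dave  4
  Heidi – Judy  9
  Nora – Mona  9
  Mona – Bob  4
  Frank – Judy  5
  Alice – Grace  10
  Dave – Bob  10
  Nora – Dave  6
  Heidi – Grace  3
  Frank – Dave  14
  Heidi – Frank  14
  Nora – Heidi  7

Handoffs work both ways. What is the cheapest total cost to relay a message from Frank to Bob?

Comparing a few candidate routes:
Frank-Judy-Alice-Bob: 5 + 2 + 10 = 17
Frank-Judy-Dave-Heidi-Grace-Mona-Bob: 5 + 2 + 4 + 3 + 2 + 4 = 20
Frank-Judy-Bob: 5 + 6 = 11
Frank-Judy-Dave-Bob: 5 + 2 + 10 = 17
Frank-Grace-Mona-Bob: 6 + 2 + 4 = 12
Shortest: 11.

11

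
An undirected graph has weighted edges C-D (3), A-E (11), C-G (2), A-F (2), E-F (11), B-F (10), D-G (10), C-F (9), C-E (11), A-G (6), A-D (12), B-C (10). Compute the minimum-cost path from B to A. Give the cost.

12

A few of the B→A routes:
B - C - F - A: 10 + 9 + 2 = 21
B - C - G - A: 10 + 2 + 6 = 18
B - F - A: 10 + 2 = 12
Best route has total 12.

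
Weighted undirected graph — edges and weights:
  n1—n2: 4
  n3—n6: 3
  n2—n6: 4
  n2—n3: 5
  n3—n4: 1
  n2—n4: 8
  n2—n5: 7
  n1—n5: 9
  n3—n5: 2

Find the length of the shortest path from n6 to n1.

8

Some routes from n6 to n1:
n6 - n2 - n1: 4 + 4 = 8
n6 - n3 - n5 - n2 - n1: 3 + 2 + 7 + 4 = 16
n6 - n3 - n2 - n1: 3 + 5 + 4 = 12
n6 - n3 - n5 - n1: 3 + 2 + 9 = 14
Best route has total 8.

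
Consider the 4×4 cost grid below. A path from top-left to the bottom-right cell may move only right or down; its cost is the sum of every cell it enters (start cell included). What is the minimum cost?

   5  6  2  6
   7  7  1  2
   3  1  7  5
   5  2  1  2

Take [0,0] → [1,0] → [2,0] → [2,1] → [3,1] → [3,2] → [3,3] for a total of 5 + 7 + 3 + 1 + 2 + 1 + 2 = 21.

21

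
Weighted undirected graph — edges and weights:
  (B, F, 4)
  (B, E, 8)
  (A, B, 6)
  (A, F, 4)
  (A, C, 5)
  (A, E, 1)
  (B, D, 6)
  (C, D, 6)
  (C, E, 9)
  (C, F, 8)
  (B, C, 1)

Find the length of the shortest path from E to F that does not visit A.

12

Comparing a few candidate routes:
E -> C -> F: 9 + 8 = 17
E -> B -> F: 8 + 4 = 12
E -> C -> B -> F: 9 + 1 + 4 = 14
E -> C -> D -> B -> F: 9 + 6 + 6 + 4 = 25
E -> B -> C -> F: 8 + 1 + 8 = 17
Best route has total 12.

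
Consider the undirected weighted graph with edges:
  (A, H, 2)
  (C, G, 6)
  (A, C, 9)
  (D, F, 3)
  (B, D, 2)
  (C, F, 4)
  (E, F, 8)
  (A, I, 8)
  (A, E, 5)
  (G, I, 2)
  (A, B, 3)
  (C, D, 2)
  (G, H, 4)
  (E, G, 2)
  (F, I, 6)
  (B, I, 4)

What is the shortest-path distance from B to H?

5

A few of the B→H routes:
B -> A -> E -> G -> H: 3 + 5 + 2 + 4 = 14
B -> I -> A -> H: 4 + 8 + 2 = 14
B -> D -> C -> G -> H: 2 + 2 + 6 + 4 = 14
B -> I -> G -> H: 4 + 2 + 4 = 10
B -> A -> H: 3 + 2 = 5
Shortest: 5.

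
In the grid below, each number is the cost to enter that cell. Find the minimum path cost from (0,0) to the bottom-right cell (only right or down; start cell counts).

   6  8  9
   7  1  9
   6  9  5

Take r0c0 → r1c0 → r1c1 → r1c2 → r2c2 for a total of 6 + 7 + 1 + 9 + 5 = 28.
(Top row then right column would cost 37.)

28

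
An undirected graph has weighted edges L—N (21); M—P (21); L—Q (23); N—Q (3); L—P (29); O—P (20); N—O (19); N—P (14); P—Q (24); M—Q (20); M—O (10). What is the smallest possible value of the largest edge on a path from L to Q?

21

Some routes from L to Q:
L - N - P - O - M - Q: max(21, 14, 20, 10, 20) = 21
L - N - O - M - Q: max(21, 19, 10, 20) = 21
L - N - O - P - M - Q: max(21, 19, 20, 21, 20) = 21
L - N - P - M - Q: max(21, 14, 21, 20) = 21
L - Q: max(23) = 23
L - N - Q: max(21, 3) = 21
Smallest bottleneck: 21.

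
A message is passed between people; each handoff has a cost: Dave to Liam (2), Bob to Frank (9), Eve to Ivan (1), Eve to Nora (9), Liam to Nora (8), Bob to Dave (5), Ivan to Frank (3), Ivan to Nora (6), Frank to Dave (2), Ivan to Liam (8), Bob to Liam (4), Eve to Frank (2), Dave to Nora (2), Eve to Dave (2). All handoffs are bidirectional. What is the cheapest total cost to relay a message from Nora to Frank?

4

A few of the Nora→Frank routes:
Nora -> Dave -> Eve -> Ivan -> Frank: 2 + 2 + 1 + 3 = 8
Nora -> Ivan -> Frank: 6 + 3 = 9
Nora -> Dave -> Frank: 2 + 2 = 4
Nora -> Ivan -> Eve -> Frank: 6 + 1 + 2 = 9
Nora -> Dave -> Eve -> Frank: 2 + 2 + 2 = 6
Best route has total 4.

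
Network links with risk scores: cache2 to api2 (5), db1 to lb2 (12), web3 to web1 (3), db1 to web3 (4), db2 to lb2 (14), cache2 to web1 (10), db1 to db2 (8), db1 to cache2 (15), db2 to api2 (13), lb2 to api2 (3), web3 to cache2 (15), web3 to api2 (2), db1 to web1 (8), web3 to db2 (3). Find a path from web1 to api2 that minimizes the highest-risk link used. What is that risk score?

Comparing a few candidate routes:
web1 → db1 → db2 → web3 → api2: max(8, 8, 3, 2) = 8
web1 → db1 → web3 → api2: max(8, 4, 2) = 8
web1 → web3 → api2: max(3, 2) = 3
Best route has worst link 3.

3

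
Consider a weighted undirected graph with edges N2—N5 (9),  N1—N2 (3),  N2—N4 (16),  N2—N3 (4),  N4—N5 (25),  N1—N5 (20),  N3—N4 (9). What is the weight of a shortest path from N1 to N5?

Paths from N1 to N5:
N1 - N2 - N4 - N5: 3 + 16 + 25 = 44
N1 - N5: 20
N1 - N2 - N5: 3 + 9 = 12
N1 - N2 - N3 - N4 - N5: 3 + 4 + 9 + 25 = 41
Shortest: 12.

12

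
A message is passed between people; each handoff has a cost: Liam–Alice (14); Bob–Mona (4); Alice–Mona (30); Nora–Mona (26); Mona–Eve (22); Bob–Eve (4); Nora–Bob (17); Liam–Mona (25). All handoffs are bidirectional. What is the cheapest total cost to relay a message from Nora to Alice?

51

Checking several routes:
Nora → Mona → Alice: 26 + 30 = 56
Nora → Bob → Mona → Alice: 17 + 4 + 30 = 51
Nora → Bob → Mona → Liam → Alice: 17 + 4 + 25 + 14 = 60
The minimum is 51.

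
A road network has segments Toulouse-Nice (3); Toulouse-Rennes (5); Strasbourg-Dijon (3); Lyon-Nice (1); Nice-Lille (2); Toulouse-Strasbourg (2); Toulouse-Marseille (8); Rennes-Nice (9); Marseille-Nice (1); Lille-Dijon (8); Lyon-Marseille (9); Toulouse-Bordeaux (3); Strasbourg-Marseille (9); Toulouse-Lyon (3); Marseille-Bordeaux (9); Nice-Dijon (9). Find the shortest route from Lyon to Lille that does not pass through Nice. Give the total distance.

Candidate routes:
Lyon-Toulouse-Bordeaux-Marseille-Strasbourg-Dijon-Lille: 3 + 3 + 9 + 9 + 3 + 8 = 35
Lyon-Marseille-Toulouse-Strasbourg-Dijon-Lille: 9 + 8 + 2 + 3 + 8 = 30
Lyon-Toulouse-Strasbourg-Dijon-Lille: 3 + 2 + 3 + 8 = 16
Lyon-Marseille-Bordeaux-Toulouse-Strasbourg-Dijon-Lille: 9 + 9 + 3 + 2 + 3 + 8 = 34
Lyon-Toulouse-Marseille-Strasbourg-Dijon-Lille: 3 + 8 + 9 + 3 + 8 = 31
Lyon-Marseille-Strasbourg-Dijon-Lille: 9 + 9 + 3 + 8 = 29
Shortest: 16 km.

16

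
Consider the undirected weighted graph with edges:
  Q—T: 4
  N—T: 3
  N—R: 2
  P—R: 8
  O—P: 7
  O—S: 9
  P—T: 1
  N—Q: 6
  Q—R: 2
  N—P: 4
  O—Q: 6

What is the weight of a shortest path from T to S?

Checking several routes:
T -> P -> O -> S: 1 + 7 + 9 = 17
T -> N -> R -> Q -> O -> S: 3 + 2 + 2 + 6 + 9 = 22
T -> Q -> O -> S: 4 + 6 + 9 = 19
The minimum is 17.

17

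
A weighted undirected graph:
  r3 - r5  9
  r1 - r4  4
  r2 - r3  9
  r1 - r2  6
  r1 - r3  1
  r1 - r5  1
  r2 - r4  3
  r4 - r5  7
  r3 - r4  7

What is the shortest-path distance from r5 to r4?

5

Some routes from r5 to r4:
r5 - r1 - r3 - r4: 1 + 1 + 7 = 9
r5 - r1 - r4: 1 + 4 = 5
r5 - r1 - r2 - r4: 1 + 6 + 3 = 10
r5 - r1 - r3 - r2 - r4: 1 + 1 + 9 + 3 = 14
r5 - r4: 7
r5 - r3 - r1 - r4: 9 + 1 + 4 = 14
The minimum is 5.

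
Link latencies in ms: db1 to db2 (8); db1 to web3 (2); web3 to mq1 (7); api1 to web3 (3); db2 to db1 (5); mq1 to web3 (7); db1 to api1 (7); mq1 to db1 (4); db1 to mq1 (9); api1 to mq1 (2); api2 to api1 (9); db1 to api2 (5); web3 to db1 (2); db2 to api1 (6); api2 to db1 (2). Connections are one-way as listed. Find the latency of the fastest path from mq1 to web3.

6

Comparing a few candidate routes:
mq1→db1→db2→api1→web3: 4 + 8 + 6 + 3 = 21
mq1→web3: 7
mq1→db1→web3: 4 + 2 = 6
mq1→db1→api1→web3: 4 + 7 + 3 = 14
Shortest: 6 ms.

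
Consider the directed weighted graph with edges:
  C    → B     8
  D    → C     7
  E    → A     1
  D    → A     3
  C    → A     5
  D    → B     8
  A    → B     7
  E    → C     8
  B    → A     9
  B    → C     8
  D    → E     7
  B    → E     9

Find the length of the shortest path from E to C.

8

Routes from E to C:
E-C: 8
E-A-B-C: 1 + 7 + 8 = 16
The minimum is 8.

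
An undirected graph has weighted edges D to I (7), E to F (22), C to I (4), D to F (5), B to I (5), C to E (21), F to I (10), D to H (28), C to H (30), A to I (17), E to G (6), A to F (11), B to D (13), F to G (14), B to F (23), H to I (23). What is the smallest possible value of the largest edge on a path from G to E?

A few of the G→E routes:
G→F→D→B→I→C→E: max(14, 5, 13, 5, 4, 21) = 21
G→E: max(6) = 6
G→F→D→I→C→E: max(14, 5, 7, 4, 21) = 21
G→F→A→I→C→E: max(14, 11, 17, 4, 21) = 21
G→F→I→C→E: max(14, 10, 4, 21) = 21
Best route has worst link 6.

6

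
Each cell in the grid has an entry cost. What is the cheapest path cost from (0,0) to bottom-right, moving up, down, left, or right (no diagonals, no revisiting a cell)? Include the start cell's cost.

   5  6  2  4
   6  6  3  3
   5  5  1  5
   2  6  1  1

19

Best path: (0,0) (0,1) (0,2) (1,2) (2,2) (3,2) (3,3)
Cost: 5 + 6 + 2 + 3 + 1 + 1 + 1 = 19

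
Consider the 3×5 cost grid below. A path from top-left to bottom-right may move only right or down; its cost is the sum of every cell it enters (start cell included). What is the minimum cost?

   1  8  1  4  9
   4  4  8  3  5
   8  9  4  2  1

20

Cheapest: (0,0) -> (0,1) -> (0,2) -> (0,3) -> (1,3) -> (2,3) -> (2,4)
  1 + 8 + 1 + 4 + 3 + 2 + 1 = 20
For comparison, the top-then-right route costs 29.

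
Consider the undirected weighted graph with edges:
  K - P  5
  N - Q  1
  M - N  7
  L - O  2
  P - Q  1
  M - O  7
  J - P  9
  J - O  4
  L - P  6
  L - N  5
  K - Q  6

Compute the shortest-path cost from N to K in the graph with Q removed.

16

Candidate routes:
N - M - O - L - P - K: 7 + 7 + 2 + 6 + 5 = 27
N - L - P - K: 5 + 6 + 5 = 16
N - L - O - J - P - K: 5 + 2 + 4 + 9 + 5 = 25
N - M - O - J - P - K: 7 + 7 + 4 + 9 + 5 = 32
The minimum is 16.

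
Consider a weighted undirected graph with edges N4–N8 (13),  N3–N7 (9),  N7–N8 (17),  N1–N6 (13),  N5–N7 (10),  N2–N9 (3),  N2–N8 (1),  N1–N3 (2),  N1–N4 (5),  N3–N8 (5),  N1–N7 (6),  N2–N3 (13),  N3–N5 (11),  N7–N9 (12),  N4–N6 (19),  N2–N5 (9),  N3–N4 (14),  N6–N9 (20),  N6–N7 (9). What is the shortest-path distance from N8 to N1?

Some routes from N8 to N1:
N8 → N2 → N9 → N7 → N1: 1 + 3 + 12 + 6 = 22
N8 → N3 → N7 → N1: 5 + 9 + 6 = 20
N8 → N4 → N1: 13 + 5 = 18
N8 → N2 → N3 → N1: 1 + 13 + 2 = 16
N8 → N3 → N1: 5 + 2 = 7
Best route has total 7.

7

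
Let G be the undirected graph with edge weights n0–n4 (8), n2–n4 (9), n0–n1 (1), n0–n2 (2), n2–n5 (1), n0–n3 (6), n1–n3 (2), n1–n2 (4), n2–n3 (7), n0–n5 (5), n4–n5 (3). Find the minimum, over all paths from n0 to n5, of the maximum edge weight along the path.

2

Some routes from n0 to n5:
n0 → n2 → n5: max(2, 1) = 2
n0 → n1 → n2 → n5: max(1, 4, 1) = 4
n0 → n3 → n1 → n2 → n5: max(6, 2, 4, 1) = 6
n0 → n5: max(5) = 5
n0 → n3 → n2 → n5: max(6, 7, 1) = 7
Smallest bottleneck: 2.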